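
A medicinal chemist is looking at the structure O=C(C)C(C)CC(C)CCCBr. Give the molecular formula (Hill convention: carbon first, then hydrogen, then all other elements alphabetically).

Walk through each heavy atom and fill implicit hydrogens from standard valence (C 4, N 3, O 2, S 2, halogen 1):
  atom 1: O, bond orders sum to 2 (valence 2) → 0 H
  atom 2: C, bond orders sum to 4 (valence 4) → 0 H
  atom 3: C, bond orders sum to 1 (valence 4) → 3 H
  atom 4: C, bond orders sum to 3 (valence 4) → 1 H
  atom 5: C, bond orders sum to 1 (valence 4) → 3 H
  atom 6: C, bond orders sum to 2 (valence 4) → 2 H
  atom 7: C, bond orders sum to 3 (valence 4) → 1 H
  atom 8: C, bond orders sum to 1 (valence 4) → 3 H
  atom 9: C, bond orders sum to 2 (valence 4) → 2 H
  atom 10: C, bond orders sum to 2 (valence 4) → 2 H
  atom 11: C, bond orders sum to 2 (valence 4) → 2 H
  atom 12: Br (halogen, monovalent) → 0 H
Totals → C:10, H:19, Br:1, O:1.

C10H19BrO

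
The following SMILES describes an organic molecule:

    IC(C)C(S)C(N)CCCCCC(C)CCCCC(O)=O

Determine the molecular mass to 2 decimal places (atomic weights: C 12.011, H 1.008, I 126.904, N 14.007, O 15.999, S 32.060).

First, the molecular formula is C16H32INO2S (counting implicit H from valence).
  C: 16 × 12.011 = 192.176
  H: 32 × 1.008 = 32.256
  I: 1 × 126.904 = 126.904
  N: 1 × 14.007 = 14.007
  O: 2 × 15.999 = 31.998
  S: 1 × 32.060 = 32.060
Sum: 16×12.011 + 32×1.008 + 1×126.904 + 1×14.007 + 2×15.999 + 1×32.060 = 429.401 → 429.40 g/mol.

429.40 g/mol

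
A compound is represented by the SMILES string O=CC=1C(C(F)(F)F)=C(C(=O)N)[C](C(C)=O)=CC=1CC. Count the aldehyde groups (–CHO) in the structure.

1

The aldehyde motif appears at heavy-atom position 2 in the SMILES.
Other groups present: 1 amide, 1 ketone.
Aldehyde count: 1.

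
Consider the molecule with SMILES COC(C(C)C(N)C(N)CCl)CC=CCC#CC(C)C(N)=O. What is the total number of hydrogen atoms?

28

Walk through each heavy atom and fill implicit hydrogens from standard valence (C 4, N 3, O 2, S 2, halogen 1):
  atom 1: C, bond orders sum to 1 (valence 4) → 3 H
  atom 2: O, bond orders sum to 2 (valence 2) → 0 H
  atom 3: C, bond orders sum to 3 (valence 4) → 1 H
  atom 4: C, bond orders sum to 3 (valence 4) → 1 H
  atom 5: C, bond orders sum to 1 (valence 4) → 3 H
  atom 6: C, bond orders sum to 3 (valence 4) → 1 H
  atom 7: N, bond orders sum to 1 (valence 3) → 2 H
  atom 8: C, bond orders sum to 3 (valence 4) → 1 H
  atom 9: N, bond orders sum to 1 (valence 3) → 2 H
  atom 10: C, bond orders sum to 2 (valence 4) → 2 H
  atom 11: Cl (halogen, monovalent) → 0 H
  atom 12: C, bond orders sum to 2 (valence 4) → 2 H
  atom 13: C, bond orders sum to 3 (valence 4) → 1 H
  atom 14: C, bond orders sum to 3 (valence 4) → 1 H
  atom 15: C, bond orders sum to 2 (valence 4) → 2 H
  atom 16: C, bond orders sum to 4 (valence 4) → 0 H
  atom 17: C, bond orders sum to 4 (valence 4) → 0 H
  atom 18: C, bond orders sum to 3 (valence 4) → 1 H
  atom 19: C, bond orders sum to 1 (valence 4) → 3 H
  atom 20: C, bond orders sum to 4 (valence 4) → 0 H
  atom 21: N, bond orders sum to 1 (valence 3) → 2 H
  atom 22: O, bond orders sum to 2 (valence 2) → 0 H
Total hydrogens: 28.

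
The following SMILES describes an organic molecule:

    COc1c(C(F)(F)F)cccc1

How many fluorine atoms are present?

3

Scan the SMILES for F atoms (remember two-letter symbols like Cl and Br are single atoms).
Fluorine count: 3.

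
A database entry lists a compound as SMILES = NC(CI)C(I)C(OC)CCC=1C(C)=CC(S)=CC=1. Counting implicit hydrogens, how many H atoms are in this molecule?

Walk through each heavy atom and fill implicit hydrogens from standard valence (C 4, N 3, O 2, S 2, halogen 1):
  atom 1: N, bond orders sum to 1 (valence 3) → 2 H
  atom 2: C, bond orders sum to 3 (valence 4) → 1 H
  atom 3: C, bond orders sum to 2 (valence 4) → 2 H
  atom 4: I (halogen, monovalent) → 0 H
  atom 5: C, bond orders sum to 3 (valence 4) → 1 H
  atom 6: I (halogen, monovalent) → 0 H
  atom 7: C, bond orders sum to 3 (valence 4) → 1 H
  atom 8: O, bond orders sum to 2 (valence 2) → 0 H
  atom 9: C, bond orders sum to 1 (valence 4) → 3 H
  atom 10: C, bond orders sum to 2 (valence 4) → 2 H
  atom 11: C, bond orders sum to 2 (valence 4) → 2 H
  atom 12: C, bond orders sum to 4 (valence 4) → 0 H
  atom 13: C, bond orders sum to 4 (valence 4) → 0 H
  atom 14: C, bond orders sum to 1 (valence 4) → 3 H
  atom 15: C, bond orders sum to 3 (valence 4) → 1 H
  atom 16: C, bond orders sum to 4 (valence 4) → 0 H
  atom 17: S, bond orders sum to 1 (valence 2) → 1 H
  atom 18: C, bond orders sum to 3 (valence 4) → 1 H
  atom 19: C, bond orders sum to 3 (valence 4) → 1 H
Total hydrogens: 21.

21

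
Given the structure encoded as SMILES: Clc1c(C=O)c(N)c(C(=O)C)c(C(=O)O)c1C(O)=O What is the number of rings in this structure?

In SMILES, each pair of matching ring-closure digits denotes one ring-closing bond; the number of such bonds equals the number of independent rings.
Ring-closure bonds here: 1.

1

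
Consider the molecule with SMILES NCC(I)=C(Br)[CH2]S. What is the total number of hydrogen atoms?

7

Walk through each heavy atom and fill implicit hydrogens from standard valence (C 4, N 3, O 2, S 2, halogen 1):
  atom 1: N, bond orders sum to 1 (valence 3) → 2 H
  atom 2: C, bond orders sum to 2 (valence 4) → 2 H
  atom 3: C, bond orders sum to 4 (valence 4) → 0 H
  atom 4: I (halogen, monovalent) → 0 H
  atom 5: C, bond orders sum to 4 (valence 4) → 0 H
  atom 6: Br (halogen, monovalent) → 0 H
  atom 7: C with explicit H count 2
  atom 8: S, bond orders sum to 1 (valence 2) → 1 H
Total hydrogens: 7.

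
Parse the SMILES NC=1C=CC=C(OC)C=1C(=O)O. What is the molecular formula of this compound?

C8H9NO3

Walk through each heavy atom and fill implicit hydrogens from standard valence (C 4, N 3, O 2, S 2, halogen 1):
  atom 1: N, bond orders sum to 1 (valence 3) → 2 H
  atom 2: C, bond orders sum to 4 (valence 4) → 0 H
  atom 3: C, bond orders sum to 3 (valence 4) → 1 H
  atom 4: C, bond orders sum to 3 (valence 4) → 1 H
  atom 5: C, bond orders sum to 3 (valence 4) → 1 H
  atom 6: C, bond orders sum to 4 (valence 4) → 0 H
  atom 7: O, bond orders sum to 2 (valence 2) → 0 H
  atom 8: C, bond orders sum to 1 (valence 4) → 3 H
  atom 9: C, bond orders sum to 4 (valence 4) → 0 H
  atom 10: C, bond orders sum to 4 (valence 4) → 0 H
  atom 11: O, bond orders sum to 2 (valence 2) → 0 H
  atom 12: O, bond orders sum to 1 (valence 2) → 1 H
Totals → C:8, H:9, N:1, O:3.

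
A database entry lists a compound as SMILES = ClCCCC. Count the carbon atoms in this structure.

4

Count every carbon token in the SMILES (each C, including those in ring-closure positions and inside branches).
Carbon count: 4.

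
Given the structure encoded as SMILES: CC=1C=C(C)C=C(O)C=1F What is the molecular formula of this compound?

C8H9FO

Walk through each heavy atom and fill implicit hydrogens from standard valence (C 4, N 3, O 2, S 2, halogen 1):
  atom 1: C, bond orders sum to 1 (valence 4) → 3 H
  atom 2: C, bond orders sum to 4 (valence 4) → 0 H
  atom 3: C, bond orders sum to 3 (valence 4) → 1 H
  atom 4: C, bond orders sum to 4 (valence 4) → 0 H
  atom 5: C, bond orders sum to 1 (valence 4) → 3 H
  atom 6: C, bond orders sum to 3 (valence 4) → 1 H
  atom 7: C, bond orders sum to 4 (valence 4) → 0 H
  atom 8: O, bond orders sum to 1 (valence 2) → 1 H
  atom 9: C, bond orders sum to 4 (valence 4) → 0 H
  atom 10: F (halogen, monovalent) → 0 H
Totals → C:8, H:9, F:1, O:1.
In Hill order: C8H9FO.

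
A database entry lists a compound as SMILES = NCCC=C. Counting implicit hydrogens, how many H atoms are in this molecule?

9

Walk through each heavy atom and fill implicit hydrogens from standard valence (C 4, N 3, O 2, S 2, halogen 1):
  atom 1: N, bond orders sum to 1 (valence 3) → 2 H
  atom 2: C, bond orders sum to 2 (valence 4) → 2 H
  atom 3: C, bond orders sum to 2 (valence 4) → 2 H
  atom 4: C, bond orders sum to 3 (valence 4) → 1 H
  atom 5: C, bond orders sum to 2 (valence 4) → 2 H
Total hydrogens: 9.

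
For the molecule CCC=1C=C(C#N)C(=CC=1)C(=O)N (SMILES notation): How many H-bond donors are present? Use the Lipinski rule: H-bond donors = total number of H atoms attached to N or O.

Donors: find every N or O and count the H atoms it carries.
  atom 7 (N): bond orders sum to 3 → 0 H
  atom 12 (O): bond orders sum to 2 → 0 H
  atom 13 (N): bond orders sum to 1 → 2 H
Lipinski HBD = 2.

2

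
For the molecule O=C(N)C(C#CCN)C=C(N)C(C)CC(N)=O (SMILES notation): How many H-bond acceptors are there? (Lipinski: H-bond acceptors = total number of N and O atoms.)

N atoms: 4; O atoms: 2.
Lipinski HBA = 4 + 2 = 6.

6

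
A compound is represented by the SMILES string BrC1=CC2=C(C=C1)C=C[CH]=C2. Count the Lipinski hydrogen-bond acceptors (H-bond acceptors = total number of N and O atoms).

N atoms: 0; O atoms: 0.
Lipinski HBA = 0 + 0 = 0.

0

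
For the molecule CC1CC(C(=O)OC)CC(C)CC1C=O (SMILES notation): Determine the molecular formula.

C12H20O3

Walk through each heavy atom and fill implicit hydrogens from standard valence (C 4, N 3, O 2, S 2, halogen 1):
  atom 1: C, bond orders sum to 1 (valence 4) → 3 H
  atom 2: C, bond orders sum to 3 (valence 4) → 1 H
  atom 3: C, bond orders sum to 2 (valence 4) → 2 H
  atom 4: C, bond orders sum to 3 (valence 4) → 1 H
  atom 5: C, bond orders sum to 4 (valence 4) → 0 H
  atom 6: O, bond orders sum to 2 (valence 2) → 0 H
  atom 7: O, bond orders sum to 2 (valence 2) → 0 H
  atom 8: C, bond orders sum to 1 (valence 4) → 3 H
  atom 9: C, bond orders sum to 2 (valence 4) → 2 H
  atom 10: C, bond orders sum to 3 (valence 4) → 1 H
  atom 11: C, bond orders sum to 1 (valence 4) → 3 H
  atom 12: C, bond orders sum to 2 (valence 4) → 2 H
  atom 13: C, bond orders sum to 3 (valence 4) → 1 H
  atom 14: C, bond orders sum to 3 (valence 4) → 1 H
  atom 15: O, bond orders sum to 2 (valence 2) → 0 H
Totals → C:12, H:20, O:3.
In Hill order: C12H20O3.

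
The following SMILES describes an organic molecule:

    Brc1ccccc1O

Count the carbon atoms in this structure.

6

Count every carbon token in the SMILES (each C, including those in ring-closure positions and inside branches).
Carbon count: 6.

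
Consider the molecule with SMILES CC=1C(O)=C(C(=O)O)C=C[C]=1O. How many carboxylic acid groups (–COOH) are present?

1

The carboxylic acid motif appears at heavy-atom position 6 in the SMILES.
Other groups present: 2 hydroxyl.
Carboxylic acid count: 1.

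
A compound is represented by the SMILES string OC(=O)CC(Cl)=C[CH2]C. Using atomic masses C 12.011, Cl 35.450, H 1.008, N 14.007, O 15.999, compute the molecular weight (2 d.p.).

First, the molecular formula is C6H9ClO2 (counting implicit H from valence).
  C: 6 × 12.011 = 72.066
  Cl: 1 × 35.450 = 35.450
  H: 9 × 1.008 = 9.072
  O: 2 × 15.999 = 31.998
Sum: 6×12.011 + 1×35.450 + 9×1.008 + 2×15.999 = 148.586 → 148.59 g/mol.

148.59 g/mol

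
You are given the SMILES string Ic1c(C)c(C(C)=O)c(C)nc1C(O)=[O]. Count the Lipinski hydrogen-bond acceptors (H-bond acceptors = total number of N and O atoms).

4

N atoms: 1; O atoms: 3.
Lipinski HBA = 1 + 3 = 4.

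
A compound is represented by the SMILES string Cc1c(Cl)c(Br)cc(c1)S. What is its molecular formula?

C7H6BrClS

Walk through each heavy atom and fill implicit hydrogens from standard valence (C 4, N 3, O 2, S 2, halogen 1); for lowercase aromatic atoms, an aromatic c carries 1 H when it has two neighbours and 0 H with three, and aromatic n carries 0 H:
  atom 1: C, bond orders sum to 1 (valence 4) → 3 H
  atom 2: aromatic c, 3 neighbours → 0 H
  atom 3: aromatic c, 3 neighbours → 0 H
  atom 4: Cl (halogen, monovalent) → 0 H
  atom 5: aromatic c, 3 neighbours → 0 H
  atom 6: Br (halogen, monovalent) → 0 H
  atom 7: aromatic c, 2 neighbours → 1 H
  atom 8: aromatic c, 3 neighbours → 0 H
  atom 9: aromatic c, 2 neighbours → 1 H
  atom 10: S, bond orders sum to 1 (valence 2) → 1 H
Totals → C:7, H:6, Br:1, Cl:1, S:1.
In Hill order: C7H6BrClS.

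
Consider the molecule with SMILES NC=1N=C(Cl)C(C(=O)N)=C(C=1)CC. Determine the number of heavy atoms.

13

Every atom symbol written in the SMILES (organic subset) is one heavy atom; implicit H are not written.
Heavy atoms by element → C:8, Cl:1, N:3, O:1.
Total: 13.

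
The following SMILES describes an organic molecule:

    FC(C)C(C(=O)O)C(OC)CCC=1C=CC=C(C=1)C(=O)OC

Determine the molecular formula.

C16H21FO5

Walk through each heavy atom and fill implicit hydrogens from standard valence (C 4, N 3, O 2, S 2, halogen 1):
  atom 1: F (halogen, monovalent) → 0 H
  atom 2: C, bond orders sum to 3 (valence 4) → 1 H
  atom 3: C, bond orders sum to 1 (valence 4) → 3 H
  atom 4: C, bond orders sum to 3 (valence 4) → 1 H
  atom 5: C, bond orders sum to 4 (valence 4) → 0 H
  atom 6: O, bond orders sum to 2 (valence 2) → 0 H
  atom 7: O, bond orders sum to 1 (valence 2) → 1 H
  atom 8: C, bond orders sum to 3 (valence 4) → 1 H
  atom 9: O, bond orders sum to 2 (valence 2) → 0 H
  atom 10: C, bond orders sum to 1 (valence 4) → 3 H
  atom 11: C, bond orders sum to 2 (valence 4) → 2 H
  atom 12: C, bond orders sum to 2 (valence 4) → 2 H
  atom 13: C, bond orders sum to 4 (valence 4) → 0 H
  atom 14: C, bond orders sum to 3 (valence 4) → 1 H
  atom 15: C, bond orders sum to 3 (valence 4) → 1 H
  atom 16: C, bond orders sum to 3 (valence 4) → 1 H
  atom 17: C, bond orders sum to 4 (valence 4) → 0 H
  atom 18: C, bond orders sum to 3 (valence 4) → 1 H
  atom 19: C, bond orders sum to 4 (valence 4) → 0 H
  atom 20: O, bond orders sum to 2 (valence 2) → 0 H
  atom 21: O, bond orders sum to 2 (valence 2) → 0 H
  atom 22: C, bond orders sum to 1 (valence 4) → 3 H
Totals → C:16, H:21, F:1, O:5.
In Hill order: C16H21FO5.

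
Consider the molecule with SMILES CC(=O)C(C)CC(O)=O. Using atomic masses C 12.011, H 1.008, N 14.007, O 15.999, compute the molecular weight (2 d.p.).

130.14 g/mol

First, the molecular formula is C6H10O3 (counting implicit H from valence).
  C: 6 × 12.011 = 72.066
  H: 10 × 1.008 = 10.080
  O: 3 × 15.999 = 47.997
Sum: 6×12.011 + 10×1.008 + 3×15.999 = 130.143 → 130.14 g/mol.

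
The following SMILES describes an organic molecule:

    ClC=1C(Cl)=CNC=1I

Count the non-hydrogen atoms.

Every atom symbol written in the SMILES (organic subset) is one heavy atom; implicit H are not written.
Heavy atoms by element → C:4, Cl:2, I:1, N:1.
Total: 8.

8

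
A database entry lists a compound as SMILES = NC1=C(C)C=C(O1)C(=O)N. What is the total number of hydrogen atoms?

Walk through each heavy atom and fill implicit hydrogens from standard valence (C 4, N 3, O 2, S 2, halogen 1):
  atom 1: N, bond orders sum to 1 (valence 3) → 2 H
  atom 2: C, bond orders sum to 4 (valence 4) → 0 H
  atom 3: C, bond orders sum to 4 (valence 4) → 0 H
  atom 4: C, bond orders sum to 1 (valence 4) → 3 H
  atom 5: C, bond orders sum to 3 (valence 4) → 1 H
  atom 6: C, bond orders sum to 4 (valence 4) → 0 H
  atom 7: O, bond orders sum to 2 (valence 2) → 0 H
  atom 8: C, bond orders sum to 4 (valence 4) → 0 H
  atom 9: O, bond orders sum to 2 (valence 2) → 0 H
  atom 10: N, bond orders sum to 1 (valence 3) → 2 H
Total hydrogens: 8.

8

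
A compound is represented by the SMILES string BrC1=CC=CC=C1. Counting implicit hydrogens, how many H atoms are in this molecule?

Walk through each heavy atom and fill implicit hydrogens from standard valence (C 4, N 3, O 2, S 2, halogen 1):
  atom 1: Br (halogen, monovalent) → 0 H
  atom 2: C, bond orders sum to 4 (valence 4) → 0 H
  atom 3: C, bond orders sum to 3 (valence 4) → 1 H
  atom 4: C, bond orders sum to 3 (valence 4) → 1 H
  atom 5: C, bond orders sum to 3 (valence 4) → 1 H
  atom 6: C, bond orders sum to 3 (valence 4) → 1 H
  atom 7: C, bond orders sum to 3 (valence 4) → 1 H
Total hydrogens: 5.

5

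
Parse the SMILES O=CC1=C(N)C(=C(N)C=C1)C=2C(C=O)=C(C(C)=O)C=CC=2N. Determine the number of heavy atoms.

22

Every atom symbol written in the SMILES (organic subset) is one heavy atom; implicit H are not written.
Heavy atoms by element → C:16, N:3, O:3.
Total: 22.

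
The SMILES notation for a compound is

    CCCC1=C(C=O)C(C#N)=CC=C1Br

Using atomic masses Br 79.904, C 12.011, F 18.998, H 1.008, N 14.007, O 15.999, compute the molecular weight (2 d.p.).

252.11 g/mol

First, the molecular formula is C11H10BrNO (counting implicit H from valence).
  Br: 1 × 79.904 = 79.904
  C: 11 × 12.011 = 132.121
  H: 10 × 1.008 = 10.080
  N: 1 × 14.007 = 14.007
  O: 1 × 15.999 = 15.999
Sum: 1×79.904 + 11×12.011 + 10×1.008 + 1×14.007 + 1×15.999 = 252.111 → 252.11 g/mol.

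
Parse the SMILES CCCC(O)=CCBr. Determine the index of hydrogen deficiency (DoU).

Molecular formula: C6H11BrO.
DoU = (2C + 2 + N − H − X) / 2, where X is the halogen count and O/S are ignored.
    = (2·6 + 2 + 0 − 11 − 1) / 2 = 2 / 2 = 1.

1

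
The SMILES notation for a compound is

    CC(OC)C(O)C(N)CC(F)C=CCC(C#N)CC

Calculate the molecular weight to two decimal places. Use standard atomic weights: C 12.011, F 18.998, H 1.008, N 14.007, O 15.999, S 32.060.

272.36 g/mol

First, the molecular formula is C14H25FN2O2 (counting implicit H from valence).
  C: 14 × 12.011 = 168.154
  F: 1 × 18.998 = 18.998
  H: 25 × 1.008 = 25.200
  N: 2 × 14.007 = 28.014
  O: 2 × 15.999 = 31.998
Sum: 14×12.011 + 1×18.998 + 25×1.008 + 2×14.007 + 2×15.999 = 272.364 → 272.36 g/mol.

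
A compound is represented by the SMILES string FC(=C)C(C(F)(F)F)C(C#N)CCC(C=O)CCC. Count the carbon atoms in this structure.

Count every carbon token in the SMILES (each C, including those in ring-closure positions and inside branches).
Carbon count: 13.

13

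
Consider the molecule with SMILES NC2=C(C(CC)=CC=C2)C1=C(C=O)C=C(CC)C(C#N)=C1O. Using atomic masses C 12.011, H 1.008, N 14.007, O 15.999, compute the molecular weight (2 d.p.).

294.35 g/mol

First, the molecular formula is C18H18N2O2 (counting implicit H from valence).
  C: 18 × 12.011 = 216.198
  H: 18 × 1.008 = 18.144
  N: 2 × 14.007 = 28.014
  O: 2 × 15.999 = 31.998
Sum: 18×12.011 + 18×1.008 + 2×14.007 + 2×15.999 = 294.354 → 294.35 g/mol.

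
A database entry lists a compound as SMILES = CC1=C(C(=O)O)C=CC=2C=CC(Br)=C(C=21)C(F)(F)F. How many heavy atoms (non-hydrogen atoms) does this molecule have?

19

Every atom symbol written in the SMILES (organic subset) is one heavy atom; implicit H are not written.
Heavy atoms by element → Br:1, C:13, F:3, O:2.
Total: 19.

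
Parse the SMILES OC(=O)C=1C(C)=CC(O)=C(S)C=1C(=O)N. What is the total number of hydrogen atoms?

Walk through each heavy atom and fill implicit hydrogens from standard valence (C 4, N 3, O 2, S 2, halogen 1):
  atom 1: O, bond orders sum to 1 (valence 2) → 1 H
  atom 2: C, bond orders sum to 4 (valence 4) → 0 H
  atom 3: O, bond orders sum to 2 (valence 2) → 0 H
  atom 4: C, bond orders sum to 4 (valence 4) → 0 H
  atom 5: C, bond orders sum to 4 (valence 4) → 0 H
  atom 6: C, bond orders sum to 1 (valence 4) → 3 H
  atom 7: C, bond orders sum to 3 (valence 4) → 1 H
  atom 8: C, bond orders sum to 4 (valence 4) → 0 H
  atom 9: O, bond orders sum to 1 (valence 2) → 1 H
  atom 10: C, bond orders sum to 4 (valence 4) → 0 H
  atom 11: S, bond orders sum to 1 (valence 2) → 1 H
  atom 12: C, bond orders sum to 4 (valence 4) → 0 H
  atom 13: C, bond orders sum to 4 (valence 4) → 0 H
  atom 14: O, bond orders sum to 2 (valence 2) → 0 H
  atom 15: N, bond orders sum to 1 (valence 3) → 2 H
Total hydrogens: 9.

9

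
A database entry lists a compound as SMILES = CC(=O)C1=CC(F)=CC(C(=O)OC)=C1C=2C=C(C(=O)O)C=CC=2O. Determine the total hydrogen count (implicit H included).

Walk through each heavy atom and fill implicit hydrogens from standard valence (C 4, N 3, O 2, S 2, halogen 1):
  atom 1: C, bond orders sum to 1 (valence 4) → 3 H
  atom 2: C, bond orders sum to 4 (valence 4) → 0 H
  atom 3: O, bond orders sum to 2 (valence 2) → 0 H
  atom 4: C, bond orders sum to 4 (valence 4) → 0 H
  atom 5: C, bond orders sum to 3 (valence 4) → 1 H
  atom 6: C, bond orders sum to 4 (valence 4) → 0 H
  atom 7: F (halogen, monovalent) → 0 H
  atom 8: C, bond orders sum to 3 (valence 4) → 1 H
  atom 9: C, bond orders sum to 4 (valence 4) → 0 H
  atom 10: C, bond orders sum to 4 (valence 4) → 0 H
  atom 11: O, bond orders sum to 2 (valence 2) → 0 H
  atom 12: O, bond orders sum to 2 (valence 2) → 0 H
  atom 13: C, bond orders sum to 1 (valence 4) → 3 H
  atom 14: C, bond orders sum to 4 (valence 4) → 0 H
  atom 15: C, bond orders sum to 4 (valence 4) → 0 H
  atom 16: C, bond orders sum to 3 (valence 4) → 1 H
  atom 17: C, bond orders sum to 4 (valence 4) → 0 H
  atom 18: C, bond orders sum to 4 (valence 4) → 0 H
  atom 19: O, bond orders sum to 2 (valence 2) → 0 H
  atom 20: O, bond orders sum to 1 (valence 2) → 1 H
  atom 21: C, bond orders sum to 3 (valence 4) → 1 H
  atom 22: C, bond orders sum to 3 (valence 4) → 1 H
  atom 23: C, bond orders sum to 4 (valence 4) → 0 H
  atom 24: O, bond orders sum to 1 (valence 2) → 1 H
Total hydrogens: 13.

13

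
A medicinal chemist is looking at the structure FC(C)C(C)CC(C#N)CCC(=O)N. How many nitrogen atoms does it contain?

Scan the SMILES for N atoms (remember two-letter symbols like Cl and Br are single atoms).
Nitrogen count: 2.

2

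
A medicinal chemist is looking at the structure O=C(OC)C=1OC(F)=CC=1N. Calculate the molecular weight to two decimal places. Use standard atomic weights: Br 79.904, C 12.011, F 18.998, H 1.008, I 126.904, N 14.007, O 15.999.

159.12 g/mol

First, the molecular formula is C6H6FNO3 (counting implicit H from valence).
  C: 6 × 12.011 = 72.066
  F: 1 × 18.998 = 18.998
  H: 6 × 1.008 = 6.048
  N: 1 × 14.007 = 14.007
  O: 3 × 15.999 = 47.997
Sum: 6×12.011 + 1×18.998 + 6×1.008 + 1×14.007 + 3×15.999 = 159.116 → 159.12 g/mol.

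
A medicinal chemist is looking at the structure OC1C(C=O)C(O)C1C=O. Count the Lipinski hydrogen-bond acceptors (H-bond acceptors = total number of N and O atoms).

4

N atoms: 0; O atoms: 4.
Lipinski HBA = 0 + 4 = 4.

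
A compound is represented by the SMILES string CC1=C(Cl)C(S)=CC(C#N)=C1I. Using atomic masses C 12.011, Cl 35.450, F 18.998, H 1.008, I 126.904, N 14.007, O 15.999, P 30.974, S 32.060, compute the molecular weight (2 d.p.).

309.55 g/mol

First, the molecular formula is C8H5ClINS (counting implicit H from valence).
  C: 8 × 12.011 = 96.088
  Cl: 1 × 35.450 = 35.450
  H: 5 × 1.008 = 5.040
  I: 1 × 126.904 = 126.904
  N: 1 × 14.007 = 14.007
  S: 1 × 32.060 = 32.060
Sum: 8×12.011 + 1×35.450 + 5×1.008 + 1×126.904 + 1×14.007 + 1×32.060 = 309.549 → 309.55 g/mol.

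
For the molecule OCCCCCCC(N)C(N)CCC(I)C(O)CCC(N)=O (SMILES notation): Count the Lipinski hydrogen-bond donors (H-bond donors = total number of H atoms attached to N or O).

Donors: find every N or O and count the H atoms it carries.
  atom 1 (O): bond orders sum to 1 → 1 H
  atom 9 (N): bond orders sum to 1 → 2 H
  atom 11 (N): bond orders sum to 1 → 2 H
  atom 17 (O): bond orders sum to 1 → 1 H
  atom 21 (N): bond orders sum to 1 → 2 H
  atom 22 (O): bond orders sum to 2 → 0 H
Lipinski HBD = 8.

8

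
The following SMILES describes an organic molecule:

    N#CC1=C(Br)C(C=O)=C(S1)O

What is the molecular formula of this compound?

Walk through each heavy atom and fill implicit hydrogens from standard valence (C 4, N 3, O 2, S 2, halogen 1):
  atom 1: N, bond orders sum to 3 (valence 3) → 0 H
  atom 2: C, bond orders sum to 4 (valence 4) → 0 H
  atom 3: C, bond orders sum to 4 (valence 4) → 0 H
  atom 4: C, bond orders sum to 4 (valence 4) → 0 H
  atom 5: Br (halogen, monovalent) → 0 H
  atom 6: C, bond orders sum to 4 (valence 4) → 0 H
  atom 7: C, bond orders sum to 3 (valence 4) → 1 H
  atom 8: O, bond orders sum to 2 (valence 2) → 0 H
  atom 9: C, bond orders sum to 4 (valence 4) → 0 H
  atom 10: S, bond orders sum to 2 (valence 2) → 0 H
  atom 11: O, bond orders sum to 1 (valence 2) → 1 H
Totals → C:6, H:2, Br:1, N:1, O:2, S:1.
In Hill order: C6H2BrNO2S.

C6H2BrNO2S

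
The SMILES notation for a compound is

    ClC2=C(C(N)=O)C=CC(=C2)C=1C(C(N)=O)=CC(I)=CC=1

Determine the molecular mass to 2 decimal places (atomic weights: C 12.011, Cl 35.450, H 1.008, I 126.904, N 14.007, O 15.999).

400.60 g/mol

First, the molecular formula is C14H10ClIN2O2 (counting implicit H from valence).
  C: 14 × 12.011 = 168.154
  Cl: 1 × 35.450 = 35.450
  H: 10 × 1.008 = 10.080
  I: 1 × 126.904 = 126.904
  N: 2 × 14.007 = 28.014
  O: 2 × 15.999 = 31.998
Sum: 14×12.011 + 1×35.450 + 10×1.008 + 1×126.904 + 2×14.007 + 2×15.999 = 400.600 → 400.60 g/mol.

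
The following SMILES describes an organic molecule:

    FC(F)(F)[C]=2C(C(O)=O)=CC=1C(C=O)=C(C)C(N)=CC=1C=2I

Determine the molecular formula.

C14H9F3INO3

Walk through each heavy atom and fill implicit hydrogens from standard valence (C 4, N 3, O 2, S 2, halogen 1):
  atom 1: F (halogen, monovalent) → 0 H
  atom 2: C, bond orders sum to 4 (valence 4) → 0 H
  atom 3: F (halogen, monovalent) → 0 H
  atom 4: F (halogen, monovalent) → 0 H
  atom 5: C with explicit H count 0
  atom 6: C, bond orders sum to 4 (valence 4) → 0 H
  atom 7: C, bond orders sum to 4 (valence 4) → 0 H
  atom 8: O, bond orders sum to 1 (valence 2) → 1 H
  atom 9: O, bond orders sum to 2 (valence 2) → 0 H
  atom 10: C, bond orders sum to 3 (valence 4) → 1 H
  atom 11: C, bond orders sum to 4 (valence 4) → 0 H
  atom 12: C, bond orders sum to 4 (valence 4) → 0 H
  atom 13: C, bond orders sum to 3 (valence 4) → 1 H
  atom 14: O, bond orders sum to 2 (valence 2) → 0 H
  atom 15: C, bond orders sum to 4 (valence 4) → 0 H
  atom 16: C, bond orders sum to 1 (valence 4) → 3 H
  atom 17: C, bond orders sum to 4 (valence 4) → 0 H
  atom 18: N, bond orders sum to 1 (valence 3) → 2 H
  atom 19: C, bond orders sum to 3 (valence 4) → 1 H
  atom 20: C, bond orders sum to 4 (valence 4) → 0 H
  atom 21: C, bond orders sum to 4 (valence 4) → 0 H
  atom 22: I (halogen, monovalent) → 0 H
Totals → C:14, H:9, F:3, I:1, N:1, O:3.
In Hill order: C14H9F3INO3.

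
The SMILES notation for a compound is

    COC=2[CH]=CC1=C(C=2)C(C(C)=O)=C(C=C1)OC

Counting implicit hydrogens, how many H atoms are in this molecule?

14

Walk through each heavy atom and fill implicit hydrogens from standard valence (C 4, N 3, O 2, S 2, halogen 1):
  atom 1: C, bond orders sum to 1 (valence 4) → 3 H
  atom 2: O, bond orders sum to 2 (valence 2) → 0 H
  atom 3: C, bond orders sum to 4 (valence 4) → 0 H
  atom 4: C with explicit H count 1
  atom 5: C, bond orders sum to 3 (valence 4) → 1 H
  atom 6: C, bond orders sum to 4 (valence 4) → 0 H
  atom 7: C, bond orders sum to 4 (valence 4) → 0 H
  atom 8: C, bond orders sum to 3 (valence 4) → 1 H
  atom 9: C, bond orders sum to 4 (valence 4) → 0 H
  atom 10: C, bond orders sum to 4 (valence 4) → 0 H
  atom 11: C, bond orders sum to 1 (valence 4) → 3 H
  atom 12: O, bond orders sum to 2 (valence 2) → 0 H
  atom 13: C, bond orders sum to 4 (valence 4) → 0 H
  atom 14: C, bond orders sum to 3 (valence 4) → 1 H
  atom 15: C, bond orders sum to 3 (valence 4) → 1 H
  atom 16: O, bond orders sum to 2 (valence 2) → 0 H
  atom 17: C, bond orders sum to 1 (valence 4) → 3 H
Total hydrogens: 14.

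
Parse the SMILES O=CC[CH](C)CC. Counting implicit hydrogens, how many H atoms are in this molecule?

Walk through each heavy atom and fill implicit hydrogens from standard valence (C 4, N 3, O 2, S 2, halogen 1):
  atom 1: O, bond orders sum to 2 (valence 2) → 0 H
  atom 2: C, bond orders sum to 3 (valence 4) → 1 H
  atom 3: C, bond orders sum to 2 (valence 4) → 2 H
  atom 4: C with explicit H count 1
  atom 5: C, bond orders sum to 1 (valence 4) → 3 H
  atom 6: C, bond orders sum to 2 (valence 4) → 2 H
  atom 7: C, bond orders sum to 1 (valence 4) → 3 H
Total hydrogens: 12.

12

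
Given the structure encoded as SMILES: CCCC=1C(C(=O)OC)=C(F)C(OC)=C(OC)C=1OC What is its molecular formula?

Walk through each heavy atom and fill implicit hydrogens from standard valence (C 4, N 3, O 2, S 2, halogen 1):
  atom 1: C, bond orders sum to 1 (valence 4) → 3 H
  atom 2: C, bond orders sum to 2 (valence 4) → 2 H
  atom 3: C, bond orders sum to 2 (valence 4) → 2 H
  atom 4: C, bond orders sum to 4 (valence 4) → 0 H
  atom 5: C, bond orders sum to 4 (valence 4) → 0 H
  atom 6: C, bond orders sum to 4 (valence 4) → 0 H
  atom 7: O, bond orders sum to 2 (valence 2) → 0 H
  atom 8: O, bond orders sum to 2 (valence 2) → 0 H
  atom 9: C, bond orders sum to 1 (valence 4) → 3 H
  atom 10: C, bond orders sum to 4 (valence 4) → 0 H
  atom 11: F (halogen, monovalent) → 0 H
  atom 12: C, bond orders sum to 4 (valence 4) → 0 H
  atom 13: O, bond orders sum to 2 (valence 2) → 0 H
  atom 14: C, bond orders sum to 1 (valence 4) → 3 H
  atom 15: C, bond orders sum to 4 (valence 4) → 0 H
  atom 16: O, bond orders sum to 2 (valence 2) → 0 H
  atom 17: C, bond orders sum to 1 (valence 4) → 3 H
  atom 18: C, bond orders sum to 4 (valence 4) → 0 H
  atom 19: O, bond orders sum to 2 (valence 2) → 0 H
  atom 20: C, bond orders sum to 1 (valence 4) → 3 H
Totals → C:14, H:19, F:1, O:5.

C14H19FO5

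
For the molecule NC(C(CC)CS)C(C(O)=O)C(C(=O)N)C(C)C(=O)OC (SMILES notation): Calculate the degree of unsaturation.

3

Degree of unsaturation = (number of rings) + (number of π bonds).
Ring closures in the SMILES: 0.
π bonds: 3 double bonds (each 1 DoU) → 3 DoU from unsaturation.
Total DoU = 0 + 3 = 3.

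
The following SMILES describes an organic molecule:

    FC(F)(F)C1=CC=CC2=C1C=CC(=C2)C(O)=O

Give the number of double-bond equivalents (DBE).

8

Degree of unsaturation = (number of rings) + (number of π bonds).
Ring closures in the SMILES: 2.
π bonds: 6 double bonds (each 1 DoU) → 6 DoU from unsaturation.
Total DoU = 2 + 6 = 8.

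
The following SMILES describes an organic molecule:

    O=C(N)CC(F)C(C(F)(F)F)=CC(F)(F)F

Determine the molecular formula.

C7H6F7NO

Walk through each heavy atom and fill implicit hydrogens from standard valence (C 4, N 3, O 2, S 2, halogen 1):
  atom 1: O, bond orders sum to 2 (valence 2) → 0 H
  atom 2: C, bond orders sum to 4 (valence 4) → 0 H
  atom 3: N, bond orders sum to 1 (valence 3) → 2 H
  atom 4: C, bond orders sum to 2 (valence 4) → 2 H
  atom 5: C, bond orders sum to 3 (valence 4) → 1 H
  atom 6: F (halogen, monovalent) → 0 H
  atom 7: C, bond orders sum to 4 (valence 4) → 0 H
  atom 8: C, bond orders sum to 4 (valence 4) → 0 H
  atom 9: F (halogen, monovalent) → 0 H
  atom 10: F (halogen, monovalent) → 0 H
  atom 11: F (halogen, monovalent) → 0 H
  atom 12: C, bond orders sum to 3 (valence 4) → 1 H
  atom 13: C, bond orders sum to 4 (valence 4) → 0 H
  atom 14: F (halogen, monovalent) → 0 H
  atom 15: F (halogen, monovalent) → 0 H
  atom 16: F (halogen, monovalent) → 0 H
Totals → C:7, H:6, F:7, N:1, O:1.
In Hill order: C7H6F7NO.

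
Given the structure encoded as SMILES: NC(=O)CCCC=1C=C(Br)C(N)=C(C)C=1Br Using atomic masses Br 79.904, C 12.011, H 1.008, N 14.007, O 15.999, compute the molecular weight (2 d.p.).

350.05 g/mol

First, the molecular formula is C11H14Br2N2O (counting implicit H from valence).
  Br: 2 × 79.904 = 159.808
  C: 11 × 12.011 = 132.121
  H: 14 × 1.008 = 14.112
  N: 2 × 14.007 = 28.014
  O: 1 × 15.999 = 15.999
Sum: 2×79.904 + 11×12.011 + 14×1.008 + 2×14.007 + 1×15.999 = 350.054 → 350.05 g/mol.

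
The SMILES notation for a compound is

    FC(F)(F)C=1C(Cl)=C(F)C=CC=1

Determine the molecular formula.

C7H3ClF4

Walk through each heavy atom and fill implicit hydrogens from standard valence (C 4, N 3, O 2, S 2, halogen 1):
  atom 1: F (halogen, monovalent) → 0 H
  atom 2: C, bond orders sum to 4 (valence 4) → 0 H
  atom 3: F (halogen, monovalent) → 0 H
  atom 4: F (halogen, monovalent) → 0 H
  atom 5: C, bond orders sum to 4 (valence 4) → 0 H
  atom 6: C, bond orders sum to 4 (valence 4) → 0 H
  atom 7: Cl (halogen, monovalent) → 0 H
  atom 8: C, bond orders sum to 4 (valence 4) → 0 H
  atom 9: F (halogen, monovalent) → 0 H
  atom 10: C, bond orders sum to 3 (valence 4) → 1 H
  atom 11: C, bond orders sum to 3 (valence 4) → 1 H
  atom 12: C, bond orders sum to 3 (valence 4) → 1 H
Totals → C:7, H:3, Cl:1, F:4.
In Hill order: C7H3ClF4.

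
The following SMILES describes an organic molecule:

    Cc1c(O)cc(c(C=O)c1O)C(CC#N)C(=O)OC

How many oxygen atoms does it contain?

5

Scan the SMILES for O atoms (remember two-letter symbols like Cl and Br are single atoms).
Oxygen count: 5.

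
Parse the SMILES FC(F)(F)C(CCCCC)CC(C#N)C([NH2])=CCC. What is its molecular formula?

C14H23F3N2

Walk through each heavy atom and fill implicit hydrogens from standard valence (C 4, N 3, O 2, S 2, halogen 1):
  atom 1: F (halogen, monovalent) → 0 H
  atom 2: C, bond orders sum to 4 (valence 4) → 0 H
  atom 3: F (halogen, monovalent) → 0 H
  atom 4: F (halogen, monovalent) → 0 H
  atom 5: C, bond orders sum to 3 (valence 4) → 1 H
  atom 6: C, bond orders sum to 2 (valence 4) → 2 H
  atom 7: C, bond orders sum to 2 (valence 4) → 2 H
  atom 8: C, bond orders sum to 2 (valence 4) → 2 H
  atom 9: C, bond orders sum to 2 (valence 4) → 2 H
  atom 10: C, bond orders sum to 1 (valence 4) → 3 H
  atom 11: C, bond orders sum to 2 (valence 4) → 2 H
  atom 12: C, bond orders sum to 3 (valence 4) → 1 H
  atom 13: C, bond orders sum to 4 (valence 4) → 0 H
  atom 14: N, bond orders sum to 3 (valence 3) → 0 H
  atom 15: C, bond orders sum to 4 (valence 4) → 0 H
  atom 16: N with explicit H count 2
  atom 17: C, bond orders sum to 3 (valence 4) → 1 H
  atom 18: C, bond orders sum to 2 (valence 4) → 2 H
  atom 19: C, bond orders sum to 1 (valence 4) → 3 H
Totals → C:14, H:23, F:3, N:2.
In Hill order: C14H23F3N2.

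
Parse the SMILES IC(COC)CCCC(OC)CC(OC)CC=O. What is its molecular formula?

C13H25IO4

Walk through each heavy atom and fill implicit hydrogens from standard valence (C 4, N 3, O 2, S 2, halogen 1):
  atom 1: I (halogen, monovalent) → 0 H
  atom 2: C, bond orders sum to 3 (valence 4) → 1 H
  atom 3: C, bond orders sum to 2 (valence 4) → 2 H
  atom 4: O, bond orders sum to 2 (valence 2) → 0 H
  atom 5: C, bond orders sum to 1 (valence 4) → 3 H
  atom 6: C, bond orders sum to 2 (valence 4) → 2 H
  atom 7: C, bond orders sum to 2 (valence 4) → 2 H
  atom 8: C, bond orders sum to 2 (valence 4) → 2 H
  atom 9: C, bond orders sum to 3 (valence 4) → 1 H
  atom 10: O, bond orders sum to 2 (valence 2) → 0 H
  atom 11: C, bond orders sum to 1 (valence 4) → 3 H
  atom 12: C, bond orders sum to 2 (valence 4) → 2 H
  atom 13: C, bond orders sum to 3 (valence 4) → 1 H
  atom 14: O, bond orders sum to 2 (valence 2) → 0 H
  atom 15: C, bond orders sum to 1 (valence 4) → 3 H
  atom 16: C, bond orders sum to 2 (valence 4) → 2 H
  atom 17: C, bond orders sum to 3 (valence 4) → 1 H
  atom 18: O, bond orders sum to 2 (valence 2) → 0 H
Totals → C:13, H:25, I:1, O:4.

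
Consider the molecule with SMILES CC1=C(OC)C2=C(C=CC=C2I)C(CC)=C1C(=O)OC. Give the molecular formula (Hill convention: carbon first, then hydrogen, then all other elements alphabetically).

Walk through each heavy atom and fill implicit hydrogens from standard valence (C 4, N 3, O 2, S 2, halogen 1):
  atom 1: C, bond orders sum to 1 (valence 4) → 3 H
  atom 2: C, bond orders sum to 4 (valence 4) → 0 H
  atom 3: C, bond orders sum to 4 (valence 4) → 0 H
  atom 4: O, bond orders sum to 2 (valence 2) → 0 H
  atom 5: C, bond orders sum to 1 (valence 4) → 3 H
  atom 6: C, bond orders sum to 4 (valence 4) → 0 H
  atom 7: C, bond orders sum to 4 (valence 4) → 0 H
  atom 8: C, bond orders sum to 3 (valence 4) → 1 H
  atom 9: C, bond orders sum to 3 (valence 4) → 1 H
  atom 10: C, bond orders sum to 3 (valence 4) → 1 H
  atom 11: C, bond orders sum to 4 (valence 4) → 0 H
  atom 12: I (halogen, monovalent) → 0 H
  atom 13: C, bond orders sum to 4 (valence 4) → 0 H
  atom 14: C, bond orders sum to 2 (valence 4) → 2 H
  atom 15: C, bond orders sum to 1 (valence 4) → 3 H
  atom 16: C, bond orders sum to 4 (valence 4) → 0 H
  atom 17: C, bond orders sum to 4 (valence 4) → 0 H
  atom 18: O, bond orders sum to 2 (valence 2) → 0 H
  atom 19: O, bond orders sum to 2 (valence 2) → 0 H
  atom 20: C, bond orders sum to 1 (valence 4) → 3 H
Totals → C:16, H:17, I:1, O:3.
In Hill order: C16H17IO3.

C16H17IO3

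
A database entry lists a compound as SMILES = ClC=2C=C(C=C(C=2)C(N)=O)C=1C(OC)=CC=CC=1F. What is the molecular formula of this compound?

C14H11ClFNO2

Walk through each heavy atom and fill implicit hydrogens from standard valence (C 4, N 3, O 2, S 2, halogen 1):
  atom 1: Cl (halogen, monovalent) → 0 H
  atom 2: C, bond orders sum to 4 (valence 4) → 0 H
  atom 3: C, bond orders sum to 3 (valence 4) → 1 H
  atom 4: C, bond orders sum to 4 (valence 4) → 0 H
  atom 5: C, bond orders sum to 3 (valence 4) → 1 H
  atom 6: C, bond orders sum to 4 (valence 4) → 0 H
  atom 7: C, bond orders sum to 3 (valence 4) → 1 H
  atom 8: C, bond orders sum to 4 (valence 4) → 0 H
  atom 9: N, bond orders sum to 1 (valence 3) → 2 H
  atom 10: O, bond orders sum to 2 (valence 2) → 0 H
  atom 11: C, bond orders sum to 4 (valence 4) → 0 H
  atom 12: C, bond orders sum to 4 (valence 4) → 0 H
  atom 13: O, bond orders sum to 2 (valence 2) → 0 H
  atom 14: C, bond orders sum to 1 (valence 4) → 3 H
  atom 15: C, bond orders sum to 3 (valence 4) → 1 H
  atom 16: C, bond orders sum to 3 (valence 4) → 1 H
  atom 17: C, bond orders sum to 3 (valence 4) → 1 H
  atom 18: C, bond orders sum to 4 (valence 4) → 0 H
  atom 19: F (halogen, monovalent) → 0 H
Totals → C:14, H:11, Cl:1, F:1, N:1, O:2.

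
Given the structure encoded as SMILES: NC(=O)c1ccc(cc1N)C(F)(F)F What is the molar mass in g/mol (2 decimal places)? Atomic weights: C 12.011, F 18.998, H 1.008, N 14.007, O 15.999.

204.15 g/mol

First, the molecular formula is C8H7F3N2O (counting implicit H from valence).
  C: 8 × 12.011 = 96.088
  F: 3 × 18.998 = 56.994
  H: 7 × 1.008 = 7.056
  N: 2 × 14.007 = 28.014
  O: 1 × 15.999 = 15.999
Sum: 8×12.011 + 3×18.998 + 7×1.008 + 2×14.007 + 1×15.999 = 204.151 → 204.15 g/mol.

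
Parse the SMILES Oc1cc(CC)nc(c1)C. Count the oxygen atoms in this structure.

1

Scan the SMILES for O atoms (remember two-letter symbols like Cl and Br are single atoms).
Oxygen count: 1.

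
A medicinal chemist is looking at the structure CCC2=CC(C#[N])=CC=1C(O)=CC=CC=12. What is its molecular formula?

C13H11NO

Walk through each heavy atom and fill implicit hydrogens from standard valence (C 4, N 3, O 2, S 2, halogen 1):
  atom 1: C, bond orders sum to 1 (valence 4) → 3 H
  atom 2: C, bond orders sum to 2 (valence 4) → 2 H
  atom 3: C, bond orders sum to 4 (valence 4) → 0 H
  atom 4: C, bond orders sum to 3 (valence 4) → 1 H
  atom 5: C, bond orders sum to 4 (valence 4) → 0 H
  atom 6: C, bond orders sum to 4 (valence 4) → 0 H
  atom 7: N with explicit H count 0
  atom 8: C, bond orders sum to 3 (valence 4) → 1 H
  atom 9: C, bond orders sum to 4 (valence 4) → 0 H
  atom 10: C, bond orders sum to 4 (valence 4) → 0 H
  atom 11: O, bond orders sum to 1 (valence 2) → 1 H
  atom 12: C, bond orders sum to 3 (valence 4) → 1 H
  atom 13: C, bond orders sum to 3 (valence 4) → 1 H
  atom 14: C, bond orders sum to 3 (valence 4) → 1 H
  atom 15: C, bond orders sum to 4 (valence 4) → 0 H
Totals → C:13, H:11, N:1, O:1.
In Hill order: C13H11NO.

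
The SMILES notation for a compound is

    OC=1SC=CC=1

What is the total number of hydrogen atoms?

Walk through each heavy atom and fill implicit hydrogens from standard valence (C 4, N 3, O 2, S 2, halogen 1):
  atom 1: O, bond orders sum to 1 (valence 2) → 1 H
  atom 2: C, bond orders sum to 4 (valence 4) → 0 H
  atom 3: S, bond orders sum to 2 (valence 2) → 0 H
  atom 4: C, bond orders sum to 3 (valence 4) → 1 H
  atom 5: C, bond orders sum to 3 (valence 4) → 1 H
  atom 6: C, bond orders sum to 3 (valence 4) → 1 H
Total hydrogens: 4.

4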